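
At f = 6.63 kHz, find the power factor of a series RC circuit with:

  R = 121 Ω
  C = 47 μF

Step 1 — Angular frequency: ω = 2π·f = 2π·6630 = 4.166e+04 rad/s.
Step 2 — Component impedances:
  R: Z = R = 121 Ω
  C: Z = 1/(jωC) = -j/(ω·C) = 0 - j0.5108 Ω
Step 3 — Series combination: Z_total = R + C = 121 - j0.5108 Ω = 121∠-0.2° Ω.
Step 4 — Power factor: PF = cos(φ) = Re(Z)/|Z| = 121/121 = 1.
Step 5 — Type: Im(Z) = -0.5108 ⇒ leading (phase φ = -0.2°).

PF = 1 (leading, φ = -0.2°)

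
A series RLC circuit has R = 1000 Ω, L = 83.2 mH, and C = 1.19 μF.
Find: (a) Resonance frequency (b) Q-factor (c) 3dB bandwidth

Step 1 — Resonance: ω₀ = 1/√(LC) = 1/√(0.0832·1.19e-06) = 3178 rad/s.
Step 2 — f₀ = ω₀/(2π) = 505.8 Hz.
Step 3 — Series Q: Q = ω₀L/R = 3178·0.0832/1000 = 0.2644.
Step 4 — Bandwidth: Δω = ω₀/Q = 1.202e+04 rad/s; BW = Δω/(2π) = 1913 Hz.

(a) f₀ = 505.8 Hz  (b) Q = 0.2644  (c) BW = 1913 Hz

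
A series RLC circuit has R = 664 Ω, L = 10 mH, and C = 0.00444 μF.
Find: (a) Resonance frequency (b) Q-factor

Step 1 — Resonance condition Im(Z)=0 gives ω₀ = 1/√(LC).
Step 2 — ω₀ = 1/√(0.01·4.44e-09) = 1.501e+05 rad/s.
Step 3 — f₀ = ω₀/(2π) = 2.389e+04 Hz.
Step 4 — Series Q: Q = ω₀L/R = 1.501e+05·0.01/664 = 2.26.

(a) f₀ = 2.389e+04 Hz  (b) Q = 2.26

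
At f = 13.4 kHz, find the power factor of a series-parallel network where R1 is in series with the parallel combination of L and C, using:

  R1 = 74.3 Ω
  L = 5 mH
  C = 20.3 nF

Step 1 — Angular frequency: ω = 2π·f = 2π·1.34e+04 = 8.419e+04 rad/s.
Step 2 — Component impedances:
  R1: Z = R = 74.3 Ω
  L: Z = jωL = j·8.419e+04·0.005 = 0 + j421 Ω
  C: Z = 1/(jωC) = -j/(ω·C) = 0 - j585.1 Ω
Step 3 — Parallel branch: L || C = 1/(1/L + 1/C) = 0 + j1501 Ω.
Step 4 — Series with R1: Z_total = R1 + (L || C) = 74.3 + j1501 Ω = 1503∠87.2° Ω.
Step 5 — Power factor: PF = cos(φ) = Re(Z)/|Z| = 74.3/1502.675 = 0.04945.
Step 6 — Type: Im(Z) = 1501 ⇒ lagging (phase φ = 87.2°).

PF = 0.04945 (lagging, φ = 87.2°)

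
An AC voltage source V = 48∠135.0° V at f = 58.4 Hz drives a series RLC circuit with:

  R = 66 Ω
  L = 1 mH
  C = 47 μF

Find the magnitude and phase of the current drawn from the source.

Step 1 — Angular frequency: ω = 2π·f = 2π·58.4 = 366.9 rad/s.
Step 2 — Component impedances:
  R: Z = R = 66 Ω
  L: Z = jωL = j·366.9·0.001 = 0 + j0.3669 Ω
  C: Z = 1/(jωC) = -j/(ω·C) = 0 - j57.98 Ω
Step 3 — Series combination: Z_total = R + L + C = 66 - j57.62 Ω = 87.61∠-41.1° Ω.
Step 4 — Source phasor: V = 48∠135.0° V = -33.94 + j33.94 V.
Step 5 — Ohm's law: I = V / Z_total = (-33.94 + j33.94) / (66 - j57.62) = -0.5466 + j0.03707 A.
Step 6 — Convert to polar: |I| = 0.5479 A, ∠I = 176.1°.

I = 0.5479∠176.1° A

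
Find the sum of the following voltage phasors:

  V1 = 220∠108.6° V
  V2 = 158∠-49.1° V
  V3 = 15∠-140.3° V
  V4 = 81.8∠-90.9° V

Step 1 — Convert each phasor to rectangular form:
  V1 = 220·(cos(108.6°) + j·sin(108.6°)) = -70.17 + j208.5 V
  V2 = 158·(cos(-49.1°) + j·sin(-49.1°)) = 103.4 - j119.4 V
  V3 = 15·(cos(-140.3°) + j·sin(-140.3°)) = -11.54 - j9.582 V
  V4 = 81.8·(cos(-90.9°) + j·sin(-90.9°)) = -1.285 - j81.79 V
Step 2 — Sum components: V_total = 20.45 - j2.287 V.
Step 3 — Convert to polar: |V_total| = 20.58 V, ∠V_total = -6.4°.

V_total = 20.58∠-6.4° V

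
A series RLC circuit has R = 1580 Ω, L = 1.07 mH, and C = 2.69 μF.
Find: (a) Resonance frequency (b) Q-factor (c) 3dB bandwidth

Step 1 — Resonance: ω₀ = 1/√(LC) = 1/√(0.00107·2.69e-06) = 1.864e+04 rad/s.
Step 2 — f₀ = ω₀/(2π) = 2967 Hz.
Step 3 — Series Q: Q = ω₀L/R = 1.864e+04·0.00107/1580 = 0.01262.
Step 4 — Bandwidth: Δω = ω₀/Q = 1.477e+06 rad/s; BW = Δω/(2π) = 2.35e+05 Hz.

(a) f₀ = 2967 Hz  (b) Q = 0.01262  (c) BW = 2.35e+05 Hz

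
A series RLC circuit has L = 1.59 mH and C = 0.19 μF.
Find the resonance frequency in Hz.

Step 1 — Resonance condition Im(Z)=0 gives ω₀ = 1/√(LC).
Step 2 — ω₀ = 1/√(0.00159·1.9e-07) = 5.753e+04 rad/s.
Step 3 — f₀ = ω₀/(2π) = 9157 Hz.

f₀ = 9157 Hz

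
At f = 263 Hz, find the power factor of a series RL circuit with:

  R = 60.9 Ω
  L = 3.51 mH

Step 1 — Angular frequency: ω = 2π·f = 2π·263 = 1652 rad/s.
Step 2 — Component impedances:
  R: Z = R = 60.9 Ω
  L: Z = jωL = j·1652·0.00351 = 0 + j5.8 Ω
Step 3 — Series combination: Z_total = R + L = 60.9 + j5.8 Ω = 61.18∠5.4° Ω.
Step 4 — Power factor: PF = cos(φ) = Re(Z)/|Z| = 60.9/61.176 = 0.9955.
Step 5 — Type: Im(Z) = 5.8 ⇒ lagging (phase φ = 5.4°).

PF = 0.9955 (lagging, φ = 5.4°)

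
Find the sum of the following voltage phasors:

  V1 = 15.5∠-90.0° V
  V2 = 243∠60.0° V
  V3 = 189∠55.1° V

Step 1 — Convert each phasor to rectangular form:
  V1 = 15.5·(cos(-90.0°) + j·sin(-90.0°)) = 0 - j15.5 V
  V2 = 243·(cos(60.0°) + j·sin(60.0°)) = 121.5 + j210.4 V
  V3 = 189·(cos(55.1°) + j·sin(55.1°)) = 108.1 + j155 V
Step 2 — Sum components: V_total = 229.6 + j350 V.
Step 3 — Convert to polar: |V_total| = 418.6 V, ∠V_total = 56.7°.

V_total = 418.6∠56.7° V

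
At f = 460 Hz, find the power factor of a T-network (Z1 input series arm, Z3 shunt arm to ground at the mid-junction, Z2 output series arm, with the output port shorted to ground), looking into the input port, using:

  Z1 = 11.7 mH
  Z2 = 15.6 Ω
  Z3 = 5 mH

Step 1 — Angular frequency: ω = 2π·f = 2π·460 = 2890 rad/s.
Step 2 — Component impedances:
  Z1: Z = jωL = j·2890·0.0117 = 0 + j33.82 Ω
  Z2: Z = R = 15.6 Ω
  Z3: Z = jωL = j·2890·0.005 = 0 + j14.45 Ω
Step 3 — With the output port shorted to ground, the output series arm Z2 runs from the junction to ground; the shunt arm Z3 also runs from the junction to ground. They appear in parallel: Z3 || Z2 = 7.205 + j7.777 Ω.
Step 4 — Series with input arm Z1: Z_in = Z1 + (Z3 || Z2) = 7.205 + j41.59 Ω = 42.21∠80.2° Ω.
Step 5 — Power factor: PF = cos(φ) = Re(Z)/|Z| = 7.205/42.21 = 0.1707.
Step 6 — Type: Im(Z) = 41.59 ⇒ lagging (phase φ = 80.2°).

PF = 0.1707 (lagging, φ = 80.2°)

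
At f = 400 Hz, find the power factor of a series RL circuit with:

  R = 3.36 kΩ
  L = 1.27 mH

Step 1 — Angular frequency: ω = 2π·f = 2π·400 = 2513 rad/s.
Step 2 — Component impedances:
  R: Z = R = 3360 Ω
  L: Z = jωL = j·2513·0.00127 = 0 + j3.192 Ω
Step 3 — Series combination: Z_total = R + L = 3360 + j3.192 Ω = 3360∠0.1° Ω.
Step 4 — Power factor: PF = cos(φ) = Re(Z)/|Z| = 3360/3360 = 1.
Step 5 — Type: Im(Z) = 3.192 ⇒ lagging (phase φ = 0.1°).

PF = 1 (lagging, φ = 0.1°)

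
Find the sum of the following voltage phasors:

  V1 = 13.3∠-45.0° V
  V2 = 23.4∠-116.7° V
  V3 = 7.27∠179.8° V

Step 1 — Convert each phasor to rectangular form:
  V1 = 13.3·(cos(-45.0°) + j·sin(-45.0°)) = 9.405 - j9.405 V
  V2 = 23.4·(cos(-116.7°) + j·sin(-116.7°)) = -10.51 - j20.9 V
  V3 = 7.27·(cos(179.8°) + j·sin(179.8°)) = -7.27 + j0.02538 V
Step 2 — Sum components: V_total = -8.38 - j30.28 V.
Step 3 — Convert to polar: |V_total| = 31.42 V, ∠V_total = -105.5°.

V_total = 31.42∠-105.5° V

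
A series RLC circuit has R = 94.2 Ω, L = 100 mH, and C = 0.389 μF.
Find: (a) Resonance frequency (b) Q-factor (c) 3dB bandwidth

Step 1 — Resonance: ω₀ = 1/√(LC) = 1/√(0.1·3.89e-07) = 5070 rad/s.
Step 2 — f₀ = ω₀/(2π) = 806.9 Hz.
Step 3 — Series Q: Q = ω₀L/R = 5070·0.1/94.2 = 5.382.
Step 4 — Bandwidth: Δω = ω₀/Q = 942 rad/s; BW = Δω/(2π) = 149.9 Hz.

(a) f₀ = 806.9 Hz  (b) Q = 5.382  (c) BW = 149.9 Hz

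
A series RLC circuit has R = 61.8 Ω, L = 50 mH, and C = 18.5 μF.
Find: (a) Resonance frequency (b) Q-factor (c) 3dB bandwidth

Step 1 — Resonance: ω₀ = 1/√(LC) = 1/√(0.05·1.85e-05) = 1040 rad/s.
Step 2 — f₀ = ω₀/(2π) = 165.5 Hz.
Step 3 — Series Q: Q = ω₀L/R = 1040·0.05/61.8 = 0.8412.
Step 4 — Bandwidth: Δω = ω₀/Q = 1236 rad/s; BW = Δω/(2π) = 196.7 Hz.

(a) f₀ = 165.5 Hz  (b) Q = 0.8412  (c) BW = 196.7 Hz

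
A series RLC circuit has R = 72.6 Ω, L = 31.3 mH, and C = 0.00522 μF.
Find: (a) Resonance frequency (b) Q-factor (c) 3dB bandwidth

Step 1 — Resonance: ω₀ = 1/√(LC) = 1/√(0.0313·5.22e-09) = 7.823e+04 rad/s.
Step 2 — f₀ = ω₀/(2π) = 1.245e+04 Hz.
Step 3 — Series Q: Q = ω₀L/R = 7.823e+04·0.0313/72.6 = 33.73.
Step 4 — Bandwidth: Δω = ω₀/Q = 2319 rad/s; BW = Δω/(2π) = 369.2 Hz.

(a) f₀ = 1.245e+04 Hz  (b) Q = 33.73  (c) BW = 369.2 Hz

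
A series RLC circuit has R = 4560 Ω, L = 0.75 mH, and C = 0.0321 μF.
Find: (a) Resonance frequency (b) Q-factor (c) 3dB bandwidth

Step 1 — Resonance: ω₀ = 1/√(LC) = 1/√(0.00075·3.21e-08) = 2.038e+05 rad/s.
Step 2 — f₀ = ω₀/(2π) = 3.244e+04 Hz.
Step 3 — Series Q: Q = ω₀L/R = 2.038e+05·0.00075/4560 = 0.03352.
Step 4 — Bandwidth: Δω = ω₀/Q = 6.08e+06 rad/s; BW = Δω/(2π) = 9.677e+05 Hz.

(a) f₀ = 3.244e+04 Hz  (b) Q = 0.03352  (c) BW = 9.677e+05 Hz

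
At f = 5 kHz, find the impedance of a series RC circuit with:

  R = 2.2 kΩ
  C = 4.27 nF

Step 1 — Angular frequency: ω = 2π·f = 2π·5000 = 3.142e+04 rad/s.
Step 2 — Component impedances:
  R: Z = R = 2200 Ω
  C: Z = 1/(jωC) = -j/(ω·C) = 0 - j7455 Ω
Step 3 — Series combination: Z_total = R + C = 2200 - j7455 Ω = 7772∠-73.6° Ω.

Z = 2200 - j7455 Ω = 7772∠-73.6° Ω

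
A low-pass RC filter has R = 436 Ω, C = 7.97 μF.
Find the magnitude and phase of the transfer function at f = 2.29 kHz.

Step 1 — Angular frequency: ω = 2π·2290 = 1.439e+04 rad/s.
Step 2 — Transfer function: H(jω) = 1/(1 + jωRC).
Step 3 — Denominator: 1 + jωRC = 1 + j·1.439e+04·436·7.97e-06 = 1 + j50.
Step 4 — H = 0.0003999 - j0.01999.
Step 5 — Magnitude: |H| = 0.02 (-34.0 dB); phase: φ = -88.9°.

|H| = 0.02 (-34.0 dB), φ = -88.9°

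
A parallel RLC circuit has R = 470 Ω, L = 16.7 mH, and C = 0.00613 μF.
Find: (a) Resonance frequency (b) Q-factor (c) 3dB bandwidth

Step 1 — Resonance: ω₀ = 1/√(LC) = 1/√(0.0167·6.13e-09) = 9.884e+04 rad/s.
Step 2 — f₀ = ω₀/(2π) = 1.573e+04 Hz.
Step 3 — Parallel Q: Q = R/(ω₀L) = 470/(9.884e+04·0.0167) = 0.2848.
Step 4 — Bandwidth: Δω = ω₀/Q = 3.471e+05 rad/s; BW = Δω/(2π) = 5.524e+04 Hz.

(a) f₀ = 1.573e+04 Hz  (b) Q = 0.2848  (c) BW = 5.524e+04 Hz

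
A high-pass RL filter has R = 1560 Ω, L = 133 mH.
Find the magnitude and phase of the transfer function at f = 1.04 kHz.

Step 1 — Angular frequency: ω = 2π·1040 = 6535 rad/s.
Step 2 — Transfer function: H(jω) = jωL/(R + jωL).
Step 3 — Numerator jωL = j·869.1; denominator R + jωL = 1560 + j869.1.
Step 4 — H = 0.2369 + j0.4252.
Step 5 — Magnitude: |H| = 0.4867 (-6.3 dB); phase: φ = 60.9°.

|H| = 0.4867 (-6.3 dB), φ = 60.9°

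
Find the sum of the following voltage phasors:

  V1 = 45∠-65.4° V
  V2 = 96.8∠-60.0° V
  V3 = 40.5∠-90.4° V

Step 1 — Convert each phasor to rectangular form:
  V1 = 45·(cos(-65.4°) + j·sin(-65.4°)) = 18.73 - j40.92 V
  V2 = 96.8·(cos(-60.0°) + j·sin(-60.0°)) = 48.4 - j83.83 V
  V3 = 40.5·(cos(-90.4°) + j·sin(-90.4°)) = -0.2827 - j40.5 V
Step 2 — Sum components: V_total = 66.85 - j165.2 V.
Step 3 — Convert to polar: |V_total| = 178.3 V, ∠V_total = -68.0°.

V_total = 178.3∠-68.0° V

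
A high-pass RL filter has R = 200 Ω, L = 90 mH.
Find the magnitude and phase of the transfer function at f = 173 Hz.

Step 1 — Angular frequency: ω = 2π·173 = 1087 rad/s.
Step 2 — Transfer function: H(jω) = jωL/(R + jωL).
Step 3 — Numerator jωL = j·97.83; denominator R + jωL = 200 + j97.83.
Step 4 — H = 0.1931 + j0.3947.
Step 5 — Magnitude: |H| = 0.4394 (-7.1 dB); phase: φ = 63.9°.

|H| = 0.4394 (-7.1 dB), φ = 63.9°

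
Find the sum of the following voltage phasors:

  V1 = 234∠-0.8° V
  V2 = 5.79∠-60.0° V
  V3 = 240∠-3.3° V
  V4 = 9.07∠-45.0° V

Step 1 — Convert each phasor to rectangular form:
  V1 = 234·(cos(-0.8°) + j·sin(-0.8°)) = 234 - j3.267 V
  V2 = 5.79·(cos(-60.0°) + j·sin(-60.0°)) = 2.895 - j5.014 V
  V3 = 240·(cos(-3.3°) + j·sin(-3.3°)) = 239.6 - j13.82 V
  V4 = 9.07·(cos(-45.0°) + j·sin(-45.0°)) = 6.413 - j6.413 V
Step 2 — Sum components: V_total = 482.9 - j28.51 V.
Step 3 — Convert to polar: |V_total| = 483.7 V, ∠V_total = -3.4°.

V_total = 483.7∠-3.4° V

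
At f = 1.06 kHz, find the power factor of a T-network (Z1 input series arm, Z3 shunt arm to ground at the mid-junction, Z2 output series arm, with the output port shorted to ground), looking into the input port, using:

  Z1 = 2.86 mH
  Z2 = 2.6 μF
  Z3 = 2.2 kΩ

Step 1 — Angular frequency: ω = 2π·f = 2π·1060 = 6660 rad/s.
Step 2 — Component impedances:
  Z1: Z = jωL = j·6660·0.00286 = 0 + j19.05 Ω
  Z2: Z = 1/(jωC) = -j/(ω·C) = 0 - j57.75 Ω
  Z3: Z = R = 2200 Ω
Step 3 — With the output port shorted to ground, the output series arm Z2 runs from the junction to ground; the shunt arm Z3 also runs from the junction to ground. They appear in parallel: Z3 || Z2 = 1.515 - j57.71 Ω.
Step 4 — Series with input arm Z1: Z_in = Z1 + (Z3 || Z2) = 1.515 - j38.66 Ω = 38.69∠-87.8° Ω.
Step 5 — Power factor: PF = cos(φ) = Re(Z)/|Z| = 1.5148/38.69 = 0.03915.
Step 6 — Type: Im(Z) = -38.66 ⇒ leading (phase φ = -87.8°).

PF = 0.03915 (leading, φ = -87.8°)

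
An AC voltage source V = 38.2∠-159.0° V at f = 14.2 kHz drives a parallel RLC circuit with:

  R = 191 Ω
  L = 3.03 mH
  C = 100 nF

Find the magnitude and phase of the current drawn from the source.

Step 1 — Angular frequency: ω = 2π·f = 2π·1.42e+04 = 8.922e+04 rad/s.
Step 2 — Component impedances:
  R: Z = R = 191 Ω
  L: Z = jωL = j·8.922e+04·0.00303 = 0 + j270.3 Ω
  C: Z = 1/(jωC) = -j/(ω·C) = 0 - j112.1 Ω
Step 3 — Parallel combination: 1/Z_total = 1/R + 1/L + 1/C; Z_total = 95.73 - j95.5 Ω = 135.2∠-44.9° Ω.
Step 4 — Source phasor: V = 38.2∠-159.0° V = -35.66 - j13.69 V.
Step 5 — Ohm's law: I = V / Z_total = (-35.66 - j13.69) / (95.73 - j95.5) = -0.1152 - j0.2579 A.
Step 6 — Convert to polar: |I| = 0.2825 A, ∠I = -114.1°.

I = 0.2825∠-114.1° A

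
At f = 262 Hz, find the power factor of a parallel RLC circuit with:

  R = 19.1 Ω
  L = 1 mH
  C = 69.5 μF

Step 1 — Angular frequency: ω = 2π·f = 2π·262 = 1646 rad/s.
Step 2 — Component impedances:
  R: Z = R = 19.1 Ω
  L: Z = jωL = j·1646·0.001 = 0 + j1.646 Ω
  C: Z = 1/(jωC) = -j/(ω·C) = 0 - j8.74 Ω
Step 3 — Parallel combination: 1/Z_total = 1/R + 1/L + 1/C; Z_total = 0.213 + j2.006 Ω = 2.017∠83.9° Ω.
Step 4 — Power factor: PF = cos(φ) = Re(Z)/|Z| = 0.213/2.017 = 0.1056.
Step 5 — Type: Im(Z) = 2.006 ⇒ lagging (phase φ = 83.9°).

PF = 0.1056 (lagging, φ = 83.9°)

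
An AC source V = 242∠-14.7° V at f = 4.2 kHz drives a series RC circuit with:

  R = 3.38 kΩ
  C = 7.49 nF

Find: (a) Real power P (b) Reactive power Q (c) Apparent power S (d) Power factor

Step 1 — Angular frequency: ω = 2π·f = 2π·4200 = 2.639e+04 rad/s.
Step 2 — Component impedances:
  R: Z = R = 3380 Ω
  C: Z = 1/(jωC) = -j/(ω·C) = 0 - j5059 Ω
Step 3 — Series combination: Z_total = R + C = 3380 - j5059 Ω = 6084∠-56.3° Ω.
Step 4 — Source phasor: V = 242∠-14.7° V = 234.1 - j61.41 V.
Step 5 — Current: I = V / Z = 0.02976 + j0.02638 A = 0.03977∠41.6° A.
Step 6 — Complex power: S = V·I* = 5.347 - j8.003 VA.
Step 7 — Real power: P = Re(S) = 5.347 W.
Step 8 — Reactive power: Q = Im(S) = -8.003 VAR.
Step 9 — Apparent power: |S| = 9.625 VA.
Step 10 — Power factor: PF = P/|S| = 0.5555 (leading).

(a) P = 5.347 W  (b) Q = -8.003 VAR  (c) S = 9.625 VA  (d) PF = 0.5555 (leading)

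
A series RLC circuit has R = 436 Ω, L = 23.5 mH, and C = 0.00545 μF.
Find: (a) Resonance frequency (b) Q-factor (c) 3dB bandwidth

Step 1 — Resonance: ω₀ = 1/√(LC) = 1/√(0.0235·5.45e-09) = 8.836e+04 rad/s.
Step 2 — f₀ = ω₀/(2π) = 1.406e+04 Hz.
Step 3 — Series Q: Q = ω₀L/R = 8.836e+04·0.0235/436 = 4.763.
Step 4 — Bandwidth: Δω = ω₀/Q = 1.855e+04 rad/s; BW = Δω/(2π) = 2953 Hz.

(a) f₀ = 1.406e+04 Hz  (b) Q = 4.763  (c) BW = 2953 Hz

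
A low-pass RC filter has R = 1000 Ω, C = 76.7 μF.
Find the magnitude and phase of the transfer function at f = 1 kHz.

Step 1 — Angular frequency: ω = 2π·1000 = 6283 rad/s.
Step 2 — Transfer function: H(jω) = 1/(1 + jωRC).
Step 3 — Denominator: 1 + jωRC = 1 + j·6283·1000·7.67e-05 = 1 + j481.9.
Step 4 — H = 4.306e-06 - j0.002075.
Step 5 — Magnitude: |H| = 0.002075 (-53.7 dB); phase: φ = -89.9°.

|H| = 0.002075 (-53.7 dB), φ = -89.9°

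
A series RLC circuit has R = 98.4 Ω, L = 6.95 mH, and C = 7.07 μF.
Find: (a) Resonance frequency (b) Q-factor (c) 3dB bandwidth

Step 1 — Resonance: ω₀ = 1/√(LC) = 1/√(0.00695·7.07e-06) = 4511 rad/s.
Step 2 — f₀ = ω₀/(2π) = 718 Hz.
Step 3 — Series Q: Q = ω₀L/R = 4511·0.00695/98.4 = 0.3186.
Step 4 — Bandwidth: Δω = ω₀/Q = 1.416e+04 rad/s; BW = Δω/(2π) = 2253 Hz.

(a) f₀ = 718 Hz  (b) Q = 0.3186  (c) BW = 2253 Hz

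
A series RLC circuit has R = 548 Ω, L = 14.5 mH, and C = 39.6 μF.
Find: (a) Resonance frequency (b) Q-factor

Step 1 — Resonance condition Im(Z)=0 gives ω₀ = 1/√(LC).
Step 2 — ω₀ = 1/√(0.0145·3.96e-05) = 1320 rad/s.
Step 3 — f₀ = ω₀/(2π) = 210 Hz.
Step 4 — Series Q: Q = ω₀L/R = 1320·0.0145/548 = 0.03492.

(a) f₀ = 210 Hz  (b) Q = 0.03492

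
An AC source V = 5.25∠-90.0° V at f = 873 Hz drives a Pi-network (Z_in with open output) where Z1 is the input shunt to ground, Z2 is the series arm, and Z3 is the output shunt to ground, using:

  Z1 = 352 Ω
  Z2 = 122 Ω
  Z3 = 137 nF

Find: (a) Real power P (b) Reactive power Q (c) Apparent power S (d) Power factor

Step 1 — Angular frequency: ω = 2π·f = 2π·873 = 5485 rad/s.
Step 2 — Component impedances:
  Z1: Z = R = 352 Ω
  Z2: Z = R = 122 Ω
  Z3: Z = 1/(jωC) = -j/(ω·C) = 0 - j1331 Ω
Step 3 — With open output, the series arm Z2 and the output shunt Z3 appear in series to ground: Z2 + Z3 = 122 - j1331 Ω.
Step 4 — Parallel with input shunt Z1: Z_in = Z1 || (Z2 + Z3) = 322.6 - j82.63 Ω = 333∠-14.4° Ω.
Step 5 — Source phasor: V = 5.25∠-90.0° V = 0 - j5.25 V.
Step 6 — Current: I = V / Z = 0.003912 - j0.01527 A = 0.01577∠-75.6° A.
Step 7 — Complex power: S = V·I* = 0.08019 - j0.02054 VA.
Step 8 — Real power: P = Re(S) = 0.08019 W.
Step 9 — Reactive power: Q = Im(S) = -0.02054 VAR.
Step 10 — Apparent power: |S| = 0.08277 VA.
Step 11 — Power factor: PF = P/|S| = 0.9687 (leading).

(a) P = 0.08019 W  (b) Q = -0.02054 VAR  (c) S = 0.08277 VA  (d) PF = 0.9687 (leading)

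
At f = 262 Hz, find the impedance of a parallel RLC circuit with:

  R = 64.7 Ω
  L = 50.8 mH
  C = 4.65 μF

Step 1 — Angular frequency: ω = 2π·f = 2π·262 = 1646 rad/s.
Step 2 — Component impedances:
  R: Z = R = 64.7 Ω
  L: Z = jωL = j·1646·0.0508 = 0 + j83.63 Ω
  C: Z = 1/(jωC) = -j/(ω·C) = 0 - j130.6 Ω
Step 3 — Parallel combination: 1/Z_total = 1/R + 1/L + 1/C; Z_total = 60.05 + j16.72 Ω = 62.33∠15.6° Ω.

Z = 60.05 + j16.72 Ω = 62.33∠15.6° Ω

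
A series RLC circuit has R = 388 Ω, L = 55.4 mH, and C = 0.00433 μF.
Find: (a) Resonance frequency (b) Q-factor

Step 1 — Resonance condition Im(Z)=0 gives ω₀ = 1/√(LC).
Step 2 — ω₀ = 1/√(0.0554·4.33e-09) = 6.457e+04 rad/s.
Step 3 — f₀ = ω₀/(2π) = 1.028e+04 Hz.
Step 4 — Series Q: Q = ω₀L/R = 6.457e+04·0.0554/388 = 9.219.

(a) f₀ = 1.028e+04 Hz  (b) Q = 9.219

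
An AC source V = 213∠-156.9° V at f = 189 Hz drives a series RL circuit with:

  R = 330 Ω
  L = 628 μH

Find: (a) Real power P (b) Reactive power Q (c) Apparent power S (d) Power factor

Step 1 — Angular frequency: ω = 2π·f = 2π·189 = 1188 rad/s.
Step 2 — Component impedances:
  R: Z = R = 330 Ω
  L: Z = jωL = j·1188·0.000628 = 0 + j0.7458 Ω
Step 3 — Series combination: Z_total = R + L = 330 + j0.7458 Ω = 330∠0.1° Ω.
Step 4 — Source phasor: V = 213∠-156.9° V = -195.9 - j83.57 V.
Step 5 — Current: I = V / Z = -0.5943 - j0.2519 A = 0.6455∠-157.0° A.
Step 6 — Complex power: S = V·I* = 137.5 + j0.3107 VA.
Step 7 — Real power: P = Re(S) = 137.5 W.
Step 8 — Reactive power: Q = Im(S) = 0.3107 VAR.
Step 9 — Apparent power: |S| = 137.5 VA.
Step 10 — Power factor: PF = P/|S| = 1 (lagging).

(a) P = 137.5 W  (b) Q = 0.3107 VAR  (c) S = 137.5 VA  (d) PF = 1 (lagging)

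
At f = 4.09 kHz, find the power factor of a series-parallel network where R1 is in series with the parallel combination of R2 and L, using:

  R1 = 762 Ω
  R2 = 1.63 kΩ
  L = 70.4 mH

Step 1 — Angular frequency: ω = 2π·f = 2π·4090 = 2.57e+04 rad/s.
Step 2 — Component impedances:
  R1: Z = R = 762 Ω
  R2: Z = R = 1630 Ω
  L: Z = jωL = j·2.57e+04·0.0704 = 0 + j1809 Ω
Step 3 — Parallel branch: R2 || L = 1/(1/R2 + 1/L) = 899.7 + j810.6 Ω.
Step 4 — Series with R1: Z_total = R1 + (R2 || L) = 1662 + j810.6 Ω = 1849∠26.0° Ω.
Step 5 — Power factor: PF = cos(φ) = Re(Z)/|Z| = 1661.7/1848.8 = 0.8988.
Step 6 — Type: Im(Z) = 810.6 ⇒ lagging (phase φ = 26.0°).

PF = 0.8988 (lagging, φ = 26.0°)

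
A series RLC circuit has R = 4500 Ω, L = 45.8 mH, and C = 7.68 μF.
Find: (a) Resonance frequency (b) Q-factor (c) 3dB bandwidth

Step 1 — Resonance condition Im(Z)=0 gives ω₀ = 1/√(LC).
Step 2 — ω₀ = 1/√(0.0458·7.68e-06) = 1686 rad/s.
Step 3 — f₀ = ω₀/(2π) = 268.4 Hz.
Step 4 — Series Q: Q = ω₀L/R = 1686·0.0458/4500 = 0.01716.
Step 5 — 3dB bandwidth: Δω = ω₀/Q = 9.825e+04 rad/s; BW = Δω/(2π) = 1.564e+04 Hz.

(a) f₀ = 268.4 Hz  (b) Q = 0.01716  (c) BW = 1.564e+04 Hz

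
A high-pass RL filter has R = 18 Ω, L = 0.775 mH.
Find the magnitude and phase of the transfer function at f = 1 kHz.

Step 1 — Angular frequency: ω = 2π·1000 = 6283 rad/s.
Step 2 — Transfer function: H(jω) = jωL/(R + jωL).
Step 3 — Numerator jωL = j·4.869; denominator R + jωL = 18 + j4.869.
Step 4 — H = 0.06819 + j0.2521.
Step 5 — Magnitude: |H| = 0.2611 (-11.7 dB); phase: φ = 74.9°.

|H| = 0.2611 (-11.7 dB), φ = 74.9°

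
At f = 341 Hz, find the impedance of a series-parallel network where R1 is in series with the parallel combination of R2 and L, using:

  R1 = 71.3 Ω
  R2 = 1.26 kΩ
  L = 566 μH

Step 1 — Angular frequency: ω = 2π·f = 2π·341 = 2143 rad/s.
Step 2 — Component impedances:
  R1: Z = R = 71.3 Ω
  R2: Z = R = 1260 Ω
  L: Z = jωL = j·2143·0.000566 = 0 + j1.213 Ω
Step 3 — Parallel branch: R2 || L = 1/(1/R2 + 1/L) = 0.001167 + j1.213 Ω.
Step 4 — Series with R1: Z_total = R1 + (R2 || L) = 71.3 + j1.213 Ω = 71.31∠1.0° Ω.

Z = 71.3 + j1.213 Ω = 71.31∠1.0° Ω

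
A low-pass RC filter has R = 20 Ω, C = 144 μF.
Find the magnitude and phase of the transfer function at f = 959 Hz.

Step 1 — Angular frequency: ω = 2π·959 = 6026 rad/s.
Step 2 — Transfer function: H(jω) = 1/(1 + jωRC).
Step 3 — Denominator: 1 + jωRC = 1 + j·6026·20·0.000144 = 1 + j17.35.
Step 4 — H = 0.00331 - j0.05743.
Step 5 — Magnitude: |H| = 0.05753 (-24.8 dB); phase: φ = -86.7°.

|H| = 0.05753 (-24.8 dB), φ = -86.7°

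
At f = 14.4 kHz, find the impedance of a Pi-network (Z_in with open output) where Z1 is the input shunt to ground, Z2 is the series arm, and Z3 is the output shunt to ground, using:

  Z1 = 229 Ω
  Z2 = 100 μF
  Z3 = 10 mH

Step 1 — Angular frequency: ω = 2π·f = 2π·1.44e+04 = 9.048e+04 rad/s.
Step 2 — Component impedances:
  Z1: Z = R = 229 Ω
  Z2: Z = 1/(jωC) = -j/(ω·C) = 0 - j0.1105 Ω
  Z3: Z = jωL = j·9.048e+04·0.01 = 0 + j904.8 Ω
Step 3 — With open output, the series arm Z2 and the output shunt Z3 appear in series to ground: Z2 + Z3 = 0 + j904.7 Ω.
Step 4 — Parallel with input shunt Z1: Z_in = Z1 || (Z2 + Z3) = 215.2 + j54.48 Ω = 222∠14.2° Ω.

Z = 215.2 + j54.48 Ω = 222∠14.2° Ω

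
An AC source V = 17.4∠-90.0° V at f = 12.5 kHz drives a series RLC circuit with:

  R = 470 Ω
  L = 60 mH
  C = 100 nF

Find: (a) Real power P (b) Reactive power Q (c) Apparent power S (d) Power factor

Step 1 — Angular frequency: ω = 2π·f = 2π·1.25e+04 = 7.854e+04 rad/s.
Step 2 — Component impedances:
  R: Z = R = 470 Ω
  L: Z = jωL = j·7.854e+04·0.06 = 0 + j4712 Ω
  C: Z = 1/(jωC) = -j/(ω·C) = 0 - j127.3 Ω
Step 3 — Series combination: Z_total = R + L + C = 470 + j4585 Ω = 4609∠84.1° Ω.
Step 4 — Source phasor: V = 17.4∠-90.0° V = 0 - j17.4 V.
Step 5 — Current: I = V / Z = -0.003755 - j0.000385 A = 0.003775∠-174.1° A.
Step 6 — Complex power: S = V·I* = 0.006698 + j0.06535 VA.
Step 7 — Real power: P = Re(S) = 0.006698 W.
Step 8 — Reactive power: Q = Im(S) = 0.06535 VAR.
Step 9 — Apparent power: |S| = 0.06569 VA.
Step 10 — Power factor: PF = P/|S| = 0.102 (lagging).

(a) P = 0.006698 W  (b) Q = 0.06535 VAR  (c) S = 0.06569 VA  (d) PF = 0.102 (lagging)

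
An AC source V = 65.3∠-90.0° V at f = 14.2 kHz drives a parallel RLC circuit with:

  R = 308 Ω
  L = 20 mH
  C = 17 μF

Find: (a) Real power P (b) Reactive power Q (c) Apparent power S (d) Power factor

Step 1 — Angular frequency: ω = 2π·f = 2π·1.42e+04 = 8.922e+04 rad/s.
Step 2 — Component impedances:
  R: Z = R = 308 Ω
  L: Z = jωL = j·8.922e+04·0.02 = 0 + j1784 Ω
  C: Z = 1/(jωC) = -j/(ω·C) = 0 - j0.6593 Ω
Step 3 — Parallel combination: 1/Z_total = 1/R + 1/L + 1/C; Z_total = 0.001412 - j0.6595 Ω = 0.6595∠-89.9° Ω.
Step 4 — Source phasor: V = 65.3∠-90.0° V = 0 - j65.3 V.
Step 5 — Current: I = V / Z = 99.01 - j0.212 A = 99.01∠-0.1° A.
Step 6 — Complex power: S = V·I* = 13.84 - j6465 VA.
Step 7 — Real power: P = Re(S) = 13.84 W.
Step 8 — Reactive power: Q = Im(S) = -6465 VAR.
Step 9 — Apparent power: |S| = 6465 VA.
Step 10 — Power factor: PF = P/|S| = 0.002141 (leading).

(a) P = 13.84 W  (b) Q = -6465 VAR  (c) S = 6465 VA  (d) PF = 0.002141 (leading)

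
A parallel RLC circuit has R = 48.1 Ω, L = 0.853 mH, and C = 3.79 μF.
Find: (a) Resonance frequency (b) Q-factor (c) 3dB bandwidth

Step 1 — Resonance: ω₀ = 1/√(LC) = 1/√(0.000853·3.79e-06) = 1.759e+04 rad/s.
Step 2 — f₀ = ω₀/(2π) = 2799 Hz.
Step 3 — Parallel Q: Q = R/(ω₀L) = 48.1/(1.759e+04·0.000853) = 3.206.
Step 4 — Bandwidth: Δω = ω₀/Q = 5485 rad/s; BW = Δω/(2π) = 873 Hz.

(a) f₀ = 2799 Hz  (b) Q = 3.206  (c) BW = 873 Hz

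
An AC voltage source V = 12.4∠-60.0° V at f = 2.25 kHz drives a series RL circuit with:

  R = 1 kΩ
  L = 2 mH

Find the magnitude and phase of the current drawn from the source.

Step 1 — Angular frequency: ω = 2π·f = 2π·2250 = 1.414e+04 rad/s.
Step 2 — Component impedances:
  R: Z = R = 1000 Ω
  L: Z = jωL = j·1.414e+04·0.002 = 0 + j28.27 Ω
Step 3 — Series combination: Z_total = R + L = 1000 + j28.27 Ω = 1000∠1.6° Ω.
Step 4 — Source phasor: V = 12.4∠-60.0° V = 6.2 - j10.74 V.
Step 5 — Ohm's law: I = V / Z_total = (6.2 - j10.74) / (1000 + j28.27) = 0.005892 - j0.01091 A.
Step 6 — Convert to polar: |I| = 0.0124 A, ∠I = -61.6°.

I = 0.0124∠-61.6° A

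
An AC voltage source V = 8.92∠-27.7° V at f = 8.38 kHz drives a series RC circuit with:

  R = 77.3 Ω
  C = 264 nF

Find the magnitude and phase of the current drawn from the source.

Step 1 — Angular frequency: ω = 2π·f = 2π·8380 = 5.265e+04 rad/s.
Step 2 — Component impedances:
  R: Z = R = 77.3 Ω
  C: Z = 1/(jωC) = -j/(ω·C) = 0 - j71.94 Ω
Step 3 — Series combination: Z_total = R + C = 77.3 - j71.94 Ω = 105.6∠-42.9° Ω.
Step 4 — Source phasor: V = 8.92∠-27.7° V = 7.898 - j4.146 V.
Step 5 — Ohm's law: I = V / Z_total = (7.898 - j4.146) / (77.3 - j71.94) = 0.0815 + j0.02221 A.
Step 6 — Convert to polar: |I| = 0.08447 A, ∠I = 15.2°.

I = 0.08447∠15.2° A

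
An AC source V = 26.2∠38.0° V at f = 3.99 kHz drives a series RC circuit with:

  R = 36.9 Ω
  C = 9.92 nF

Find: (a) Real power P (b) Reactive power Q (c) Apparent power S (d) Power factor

Step 1 — Angular frequency: ω = 2π·f = 2π·3990 = 2.507e+04 rad/s.
Step 2 — Component impedances:
  R: Z = R = 36.9 Ω
  C: Z = 1/(jωC) = -j/(ω·C) = 0 - j4021 Ω
Step 3 — Series combination: Z_total = R + C = 36.9 - j4021 Ω = 4021∠-89.5° Ω.
Step 4 — Source phasor: V = 26.2∠38.0° V = 20.65 + j16.13 V.
Step 5 — Current: I = V / Z = -0.003964 + j0.005171 A = 0.006515∠127.5° A.
Step 6 — Complex power: S = V·I* = 0.001566 - j0.1707 VA.
Step 7 — Real power: P = Re(S) = 0.001566 W.
Step 8 — Reactive power: Q = Im(S) = -0.1707 VAR.
Step 9 — Apparent power: |S| = 0.1707 VA.
Step 10 — Power factor: PF = P/|S| = 0.009176 (leading).

(a) P = 0.001566 W  (b) Q = -0.1707 VAR  (c) S = 0.1707 VA  (d) PF = 0.009176 (leading)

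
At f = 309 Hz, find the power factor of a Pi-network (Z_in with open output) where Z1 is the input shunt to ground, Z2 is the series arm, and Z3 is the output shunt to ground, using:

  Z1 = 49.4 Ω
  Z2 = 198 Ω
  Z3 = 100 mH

Step 1 — Angular frequency: ω = 2π·f = 2π·309 = 1942 rad/s.
Step 2 — Component impedances:
  Z1: Z = R = 49.4 Ω
  Z2: Z = R = 198 Ω
  Z3: Z = jωL = j·1942·0.1 = 0 + j194.2 Ω
Step 3 — With open output, the series arm Z2 and the output shunt Z3 appear in series to ground: Z2 + Z3 = 198 + j194.2 Ω.
Step 4 — Parallel with input shunt Z1: Z_in = Z1 || (Z2 + Z3) = 43.3 + j4.791 Ω = 43.56∠6.3° Ω.
Step 5 — Power factor: PF = cos(φ) = Re(Z)/|Z| = 43.295/43.56 = 0.9939.
Step 6 — Type: Im(Z) = 4.791 ⇒ lagging (phase φ = 6.3°).

PF = 0.9939 (lagging, φ = 6.3°)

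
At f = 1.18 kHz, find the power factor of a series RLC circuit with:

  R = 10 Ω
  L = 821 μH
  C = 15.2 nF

Step 1 — Angular frequency: ω = 2π·f = 2π·1180 = 7414 rad/s.
Step 2 — Component impedances:
  R: Z = R = 10 Ω
  L: Z = jωL = j·7414·0.000821 = 0 + j6.087 Ω
  C: Z = 1/(jωC) = -j/(ω·C) = 0 - j8873 Ω
Step 3 — Series combination: Z_total = R + L + C = 10 - j8867 Ω = 8867∠-89.9° Ω.
Step 4 — Power factor: PF = cos(φ) = Re(Z)/|Z| = 10/8867 = 0.001128.
Step 5 — Type: Im(Z) = -8867 ⇒ leading (phase φ = -89.9°).

PF = 0.001128 (leading, φ = -89.9°)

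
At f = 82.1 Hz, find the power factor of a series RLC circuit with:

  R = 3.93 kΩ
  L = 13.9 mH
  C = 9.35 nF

Step 1 — Angular frequency: ω = 2π·f = 2π·82.1 = 515.8 rad/s.
Step 2 — Component impedances:
  R: Z = R = 3930 Ω
  L: Z = jωL = j·515.8·0.0139 = 0 + j7.17 Ω
  C: Z = 1/(jωC) = -j/(ω·C) = 0 - j2.073e+05 Ω
Step 3 — Series combination: Z_total = R + L + C = 3930 - j2.073e+05 Ω = 2.074e+05∠-88.9° Ω.
Step 4 — Power factor: PF = cos(φ) = Re(Z)/|Z| = 3930/2.074e+05 = 0.01895.
Step 5 — Type: Im(Z) = -2.073e+05 ⇒ leading (phase φ = -88.9°).

PF = 0.01895 (leading, φ = -88.9°)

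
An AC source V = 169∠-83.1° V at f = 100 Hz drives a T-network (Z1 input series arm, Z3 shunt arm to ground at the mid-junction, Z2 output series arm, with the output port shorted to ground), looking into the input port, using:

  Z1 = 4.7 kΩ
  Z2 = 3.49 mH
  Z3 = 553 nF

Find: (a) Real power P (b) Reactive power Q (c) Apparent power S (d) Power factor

Step 1 — Angular frequency: ω = 2π·f = 2π·100 = 628.3 rad/s.
Step 2 — Component impedances:
  Z1: Z = R = 4700 Ω
  Z2: Z = jωL = j·628.3·0.00349 = 0 + j2.193 Ω
  Z3: Z = 1/(jωC) = -j/(ω·C) = 0 - j2878 Ω
Step 3 — With the output port shorted to ground, the output series arm Z2 runs from the junction to ground; the shunt arm Z3 also runs from the junction to ground. They appear in parallel: Z3 || Z2 = 0 + j2.195 Ω.
Step 4 — Series with input arm Z1: Z_in = Z1 + (Z3 || Z2) = 4700 + j2.195 Ω = 4700∠0.0° Ω.
Step 5 — Source phasor: V = 169∠-83.1° V = 20.3 - j167.8 V.
Step 6 — Current: I = V / Z = 0.004303 - j0.0357 A = 0.03596∠-83.1° A.
Step 7 — Complex power: S = V·I* = 6.077 + j0.002837 VA.
Step 8 — Real power: P = Re(S) = 6.077 W.
Step 9 — Reactive power: Q = Im(S) = 0.002837 VAR.
Step 10 — Apparent power: |S| = 6.077 VA.
Step 11 — Power factor: PF = P/|S| = 1 (lagging).

(a) P = 6.077 W  (b) Q = 0.002837 VAR  (c) S = 6.077 VA  (d) PF = 1 (lagging)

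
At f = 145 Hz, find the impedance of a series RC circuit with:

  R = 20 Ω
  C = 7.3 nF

Step 1 — Angular frequency: ω = 2π·f = 2π·145 = 911.1 rad/s.
Step 2 — Component impedances:
  R: Z = R = 20 Ω
  C: Z = 1/(jωC) = -j/(ω·C) = 0 - j1.504e+05 Ω
Step 3 — Series combination: Z_total = R + C = 20 - j1.504e+05 Ω = 1.504e+05∠-90.0° Ω.

Z = 20 - j1.504e+05 Ω = 1.504e+05∠-90.0° Ω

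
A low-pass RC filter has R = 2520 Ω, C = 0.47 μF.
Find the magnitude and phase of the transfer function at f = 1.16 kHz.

Step 1 — Angular frequency: ω = 2π·1160 = 7288 rad/s.
Step 2 — Transfer function: H(jω) = 1/(1 + jωRC).
Step 3 — Denominator: 1 + jωRC = 1 + j·7288·2520·4.7e-07 = 1 + j8.632.
Step 4 — H = 0.01324 - j0.1143.
Step 5 — Magnitude: |H| = 0.1151 (-18.8 dB); phase: φ = -83.4°.

|H| = 0.1151 (-18.8 dB), φ = -83.4°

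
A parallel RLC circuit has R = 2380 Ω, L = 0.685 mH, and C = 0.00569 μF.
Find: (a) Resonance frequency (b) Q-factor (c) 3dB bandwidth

Step 1 — Resonance: ω₀ = 1/√(LC) = 1/√(0.000685·5.69e-09) = 5.065e+05 rad/s.
Step 2 — f₀ = ω₀/(2π) = 8.062e+04 Hz.
Step 3 — Parallel Q: Q = R/(ω₀L) = 2380/(5.065e+05·0.000685) = 6.859.
Step 4 — Bandwidth: Δω = ω₀/Q = 7.384e+04 rad/s; BW = Δω/(2π) = 1.175e+04 Hz.

(a) f₀ = 8.062e+04 Hz  (b) Q = 6.859  (c) BW = 1.175e+04 Hz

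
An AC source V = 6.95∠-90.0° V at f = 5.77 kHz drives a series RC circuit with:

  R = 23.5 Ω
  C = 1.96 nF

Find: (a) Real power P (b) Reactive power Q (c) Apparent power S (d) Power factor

Step 1 — Angular frequency: ω = 2π·f = 2π·5770 = 3.625e+04 rad/s.
Step 2 — Component impedances:
  R: Z = R = 23.5 Ω
  C: Z = 1/(jωC) = -j/(ω·C) = 0 - j1.407e+04 Ω
Step 3 — Series combination: Z_total = R + C = 23.5 - j1.407e+04 Ω = 1.407e+04∠-89.9° Ω.
Step 4 — Source phasor: V = 6.95∠-90.0° V = 0 - j6.95 V.
Step 5 — Current: I = V / Z = 0.0004939 - j8.247e-07 A = 0.0004939∠-0.1° A.
Step 6 — Complex power: S = V·I* = 5.731e-06 - j0.003432 VA.
Step 7 — Real power: P = Re(S) = 5.731e-06 W.
Step 8 — Reactive power: Q = Im(S) = -0.003432 VAR.
Step 9 — Apparent power: |S| = 0.003432 VA.
Step 10 — Power factor: PF = P/|S| = 0.00167 (leading).

(a) P = 5.731e-06 W  (b) Q = -0.003432 VAR  (c) S = 0.003432 VA  (d) PF = 0.00167 (leading)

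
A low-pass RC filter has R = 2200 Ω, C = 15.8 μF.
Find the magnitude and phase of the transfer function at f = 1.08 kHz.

Step 1 — Angular frequency: ω = 2π·1080 = 6786 rad/s.
Step 2 — Transfer function: H(jω) = 1/(1 + jωRC).
Step 3 — Denominator: 1 + jωRC = 1 + j·6786·2200·1.58e-05 = 1 + j235.9.
Step 4 — H = 1.797e-05 - j0.004239.
Step 5 — Magnitude: |H| = 0.004239 (-47.5 dB); phase: φ = -89.8°.

|H| = 0.004239 (-47.5 dB), φ = -89.8°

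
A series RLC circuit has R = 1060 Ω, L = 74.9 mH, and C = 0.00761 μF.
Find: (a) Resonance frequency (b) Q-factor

Step 1 — Resonance condition Im(Z)=0 gives ω₀ = 1/√(LC).
Step 2 — ω₀ = 1/√(0.0749·7.61e-09) = 4.189e+04 rad/s.
Step 3 — f₀ = ω₀/(2π) = 6666 Hz.
Step 4 — Series Q: Q = ω₀L/R = 4.189e+04·0.0749/1060 = 2.96.

(a) f₀ = 6666 Hz  (b) Q = 2.96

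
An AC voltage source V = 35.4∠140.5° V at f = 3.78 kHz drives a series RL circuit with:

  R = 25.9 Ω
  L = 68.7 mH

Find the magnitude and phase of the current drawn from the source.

Step 1 — Angular frequency: ω = 2π·f = 2π·3780 = 2.375e+04 rad/s.
Step 2 — Component impedances:
  R: Z = R = 25.9 Ω
  L: Z = jωL = j·2.375e+04·0.0687 = 0 + j1632 Ω
Step 3 — Series combination: Z_total = R + L = 25.9 + j1632 Ω = 1632∠89.1° Ω.
Step 4 — Source phasor: V = 35.4∠140.5° V = -27.32 + j22.52 V.
Step 5 — Ohm's law: I = V / Z_total = (-27.32 + j22.52) / (25.9 + j1632) = 0.01353 + j0.01696 A.
Step 6 — Convert to polar: |I| = 0.02169 A, ∠I = 51.4°.

I = 0.02169∠51.4° A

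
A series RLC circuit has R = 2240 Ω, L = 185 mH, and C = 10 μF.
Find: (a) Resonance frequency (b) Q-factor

Step 1 — Resonance condition Im(Z)=0 gives ω₀ = 1/√(LC).
Step 2 — ω₀ = 1/√(0.185·1e-05) = 735.2 rad/s.
Step 3 — f₀ = ω₀/(2π) = 117 Hz.
Step 4 — Series Q: Q = ω₀L/R = 735.2·0.185/2240 = 0.06072.

(a) f₀ = 117 Hz  (b) Q = 0.06072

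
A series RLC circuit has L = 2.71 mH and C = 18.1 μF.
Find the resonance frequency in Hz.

Step 1 — Resonance condition Im(Z)=0 gives ω₀ = 1/√(LC).
Step 2 — ω₀ = 1/√(0.00271·1.81e-05) = 4515 rad/s.
Step 3 — f₀ = ω₀/(2π) = 718.6 Hz.

f₀ = 718.6 Hz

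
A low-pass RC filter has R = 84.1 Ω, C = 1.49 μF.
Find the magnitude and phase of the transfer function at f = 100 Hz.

Step 1 — Angular frequency: ω = 2π·100 = 628.3 rad/s.
Step 2 — Transfer function: H(jω) = 1/(1 + jωRC).
Step 3 — Denominator: 1 + jωRC = 1 + j·628.3·84.1·1.49e-06 = 1 + j0.07873.
Step 4 — H = 0.9938 - j0.07825.
Step 5 — Magnitude: |H| = 0.9969 (-0.0 dB); phase: φ = -4.5°.

|H| = 0.9969 (-0.0 dB), φ = -4.5°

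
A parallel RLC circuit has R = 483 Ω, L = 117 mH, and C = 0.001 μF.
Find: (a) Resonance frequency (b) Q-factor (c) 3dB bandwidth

Step 1 — Resonance: ω₀ = 1/√(LC) = 1/√(0.117·1e-09) = 9.245e+04 rad/s.
Step 2 — f₀ = ω₀/(2π) = 1.471e+04 Hz.
Step 3 — Parallel Q: Q = R/(ω₀L) = 483/(9.245e+04·0.117) = 0.04465.
Step 4 — Bandwidth: Δω = ω₀/Q = 2.07e+06 rad/s; BW = Δω/(2π) = 3.295e+05 Hz.

(a) f₀ = 1.471e+04 Hz  (b) Q = 0.04465  (c) BW = 3.295e+05 Hz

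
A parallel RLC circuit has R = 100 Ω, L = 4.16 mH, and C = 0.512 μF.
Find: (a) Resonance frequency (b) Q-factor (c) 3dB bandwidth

Step 1 — Resonance: ω₀ = 1/√(LC) = 1/√(0.00416·5.12e-07) = 2.167e+04 rad/s.
Step 2 — f₀ = ω₀/(2π) = 3449 Hz.
Step 3 — Parallel Q: Q = R/(ω₀L) = 100/(2.167e+04·0.00416) = 1.109.
Step 4 — Bandwidth: Δω = ω₀/Q = 1.953e+04 rad/s; BW = Δω/(2π) = 3108 Hz.

(a) f₀ = 3449 Hz  (b) Q = 1.109  (c) BW = 3108 Hz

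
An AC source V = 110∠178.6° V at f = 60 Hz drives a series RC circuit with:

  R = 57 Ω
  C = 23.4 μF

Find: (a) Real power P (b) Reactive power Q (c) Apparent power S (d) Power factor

Step 1 — Angular frequency: ω = 2π·f = 2π·60 = 377 rad/s.
Step 2 — Component impedances:
  R: Z = R = 57 Ω
  C: Z = 1/(jωC) = -j/(ω·C) = 0 - j113.4 Ω
Step 3 — Series combination: Z_total = R + C = 57 - j113.4 Ω = 126.9∠-63.3° Ω.
Step 4 — Source phasor: V = 110∠178.6° V = -110 + j2.688 V.
Step 5 — Current: I = V / Z = -0.4083 - j0.7648 A = 0.8669∠-118.1° A.
Step 6 — Complex power: S = V·I* = 42.84 - j85.2 VA.
Step 7 — Real power: P = Re(S) = 42.84 W.
Step 8 — Reactive power: Q = Im(S) = -85.2 VAR.
Step 9 — Apparent power: |S| = 95.36 VA.
Step 10 — Power factor: PF = P/|S| = 0.4492 (leading).

(a) P = 42.84 W  (b) Q = -85.2 VAR  (c) S = 95.36 VA  (d) PF = 0.4492 (leading)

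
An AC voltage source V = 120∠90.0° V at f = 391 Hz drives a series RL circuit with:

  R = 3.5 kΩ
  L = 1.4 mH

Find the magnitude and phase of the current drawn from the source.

Step 1 — Angular frequency: ω = 2π·f = 2π·391 = 2457 rad/s.
Step 2 — Component impedances:
  R: Z = R = 3500 Ω
  L: Z = jωL = j·2457·0.0014 = 0 + j3.439 Ω
Step 3 — Series combination: Z_total = R + L = 3500 + j3.439 Ω = 3500∠0.1° Ω.
Step 4 — Source phasor: V = 120∠90.0° V = 0 + j120 V.
Step 5 — Ohm's law: I = V / Z_total = (0 + j120) / (3500 + j3.439) = 3.369e-05 + j0.03429 A.
Step 6 — Convert to polar: |I| = 0.03429 A, ∠I = 89.9°.

I = 0.03429∠89.9° A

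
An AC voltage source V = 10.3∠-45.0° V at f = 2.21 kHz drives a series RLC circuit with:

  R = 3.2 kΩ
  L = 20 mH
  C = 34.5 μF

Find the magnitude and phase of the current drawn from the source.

Step 1 — Angular frequency: ω = 2π·f = 2π·2210 = 1.389e+04 rad/s.
Step 2 — Component impedances:
  R: Z = R = 3200 Ω
  L: Z = jωL = j·1.389e+04·0.02 = 0 + j277.7 Ω
  C: Z = 1/(jωC) = -j/(ω·C) = 0 - j2.087 Ω
Step 3 — Series combination: Z_total = R + L + C = 3200 + j275.6 Ω = 3212∠4.9° Ω.
Step 4 — Source phasor: V = 10.3∠-45.0° V = 7.283 - j7.283 V.
Step 5 — Ohm's law: I = V / Z_total = (7.283 - j7.283) / (3200 + j275.6) = 0.002065 - j0.002454 A.
Step 6 — Convert to polar: |I| = 0.003207 A, ∠I = -49.9°.

I = 0.003207∠-49.9° A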